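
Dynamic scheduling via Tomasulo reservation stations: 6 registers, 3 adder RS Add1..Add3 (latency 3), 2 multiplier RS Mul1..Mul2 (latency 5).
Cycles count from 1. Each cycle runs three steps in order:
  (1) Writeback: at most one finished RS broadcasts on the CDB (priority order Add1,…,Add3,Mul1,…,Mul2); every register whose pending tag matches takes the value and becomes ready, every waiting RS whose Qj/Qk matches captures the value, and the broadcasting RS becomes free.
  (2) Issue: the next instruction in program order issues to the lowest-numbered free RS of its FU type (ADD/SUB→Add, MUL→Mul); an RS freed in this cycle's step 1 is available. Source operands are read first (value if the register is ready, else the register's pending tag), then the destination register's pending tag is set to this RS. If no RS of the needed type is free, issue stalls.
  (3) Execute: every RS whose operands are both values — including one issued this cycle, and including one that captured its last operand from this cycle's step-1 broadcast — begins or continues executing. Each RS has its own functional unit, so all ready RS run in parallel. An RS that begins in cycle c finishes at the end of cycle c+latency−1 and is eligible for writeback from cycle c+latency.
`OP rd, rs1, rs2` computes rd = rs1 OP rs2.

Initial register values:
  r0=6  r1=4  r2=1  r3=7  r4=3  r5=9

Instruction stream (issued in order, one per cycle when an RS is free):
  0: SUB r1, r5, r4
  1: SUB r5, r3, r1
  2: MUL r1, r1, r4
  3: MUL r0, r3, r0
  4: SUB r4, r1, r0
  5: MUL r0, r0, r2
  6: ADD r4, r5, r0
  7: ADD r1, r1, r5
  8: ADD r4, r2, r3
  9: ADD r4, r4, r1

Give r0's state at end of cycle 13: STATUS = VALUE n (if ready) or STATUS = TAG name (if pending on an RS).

STATUS = TAG Mul1

  c1: issue SUB r1<-Add1  regs: r0:6,r1:Add1,r2:1,r3:7,r4:3,r5:9
  c2: issue SUB r5<-Add2  regs: r0:6,r1:Add1,r2:1,r3:7,r4:3,r5:Add2
  c3: issue MUL r1<-Mul1  regs: r0:6,r1:Mul1,r2:1,r3:7,r4:3,r5:Add2
  c4: CDB Add1=6; issue MUL r0<-Mul2  regs: r0:Mul2,r1:Mul1,r2:1,r3:7,r4:3,r5:Add2
  c5: issue SUB r4<-Add1  regs: r0:Mul2,r1:Mul1,r2:1,r3:7,r4:Add1,r5:Add2
  c6: stall  regs: r0:Mul2,r1:Mul1,r2:1,r3:7,r4:Add1,r5:Add2
  c7: CDB Add2=1; stall  regs: r0:Mul2,r1:Mul1,r2:1,r3:7,r4:Add1,r5:1
  c8: stall  regs: r0:Mul2,r1:Mul1,r2:1,r3:7,r4:Add1,r5:1
  c9: CDB Mul1=18; issue MUL r0<-Mul1  regs: r0:Mul1,r1:18,r2:1,r3:7,r4:Add1,r5:1
  c10: CDB Mul2=42; issue ADD r4<-Add2  regs: r0:Mul1,r1:18,r2:1,r3:7,r4:Add2,r5:1
  c11: issue ADD r1<-Add3  regs: r0:Mul1,r1:Add3,r2:1,r3:7,r4:Add2,r5:1
  c12: stall  regs: r0:Mul1,r1:Add3,r2:1,r3:7,r4:Add2,r5:1
  c13: CDB Add1=-24; issue ADD r4<-Add1  regs: r0:Mul1,r1:Add3,r2:1,r3:7,r4:Add1,r5:1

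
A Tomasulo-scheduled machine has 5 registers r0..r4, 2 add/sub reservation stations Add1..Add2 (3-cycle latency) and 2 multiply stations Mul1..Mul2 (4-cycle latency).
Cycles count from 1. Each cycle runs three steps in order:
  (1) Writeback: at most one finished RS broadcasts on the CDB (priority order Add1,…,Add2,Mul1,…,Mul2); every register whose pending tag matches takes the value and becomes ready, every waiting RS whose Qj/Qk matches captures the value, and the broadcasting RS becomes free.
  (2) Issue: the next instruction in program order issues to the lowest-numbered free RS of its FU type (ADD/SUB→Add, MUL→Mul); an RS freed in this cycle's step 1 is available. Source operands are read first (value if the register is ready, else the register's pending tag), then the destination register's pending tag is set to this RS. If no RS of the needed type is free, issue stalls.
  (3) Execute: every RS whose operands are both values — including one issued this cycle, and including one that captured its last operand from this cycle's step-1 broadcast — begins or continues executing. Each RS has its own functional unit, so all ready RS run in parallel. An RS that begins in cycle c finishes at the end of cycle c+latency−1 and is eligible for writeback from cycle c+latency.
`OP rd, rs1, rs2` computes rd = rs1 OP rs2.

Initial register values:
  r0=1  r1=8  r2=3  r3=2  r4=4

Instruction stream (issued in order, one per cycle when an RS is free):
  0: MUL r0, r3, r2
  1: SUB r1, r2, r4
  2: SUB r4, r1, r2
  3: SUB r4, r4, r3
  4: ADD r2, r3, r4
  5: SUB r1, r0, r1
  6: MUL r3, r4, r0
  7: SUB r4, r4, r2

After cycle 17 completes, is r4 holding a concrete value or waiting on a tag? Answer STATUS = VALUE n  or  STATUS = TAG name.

cycle 1: issue MUL r0<-Mul1 // r0:Mul1,r1:8,r2:3,r3:2,r4:4
cycle 2: issue SUB r1<-Add1 // r0:Mul1,r1:Add1,r2:3,r3:2,r4:4
cycle 3: issue SUB r4<-Add2 // r0:Mul1,r1:Add1,r2:3,r3:2,r4:Add2
cycle 4: stall // r0:Mul1,r1:Add1,r2:3,r3:2,r4:Add2
cycle 5: CDB Add1=-1; issue SUB r4<-Add1 // r0:Mul1,r1:-1,r2:3,r3:2,r4:Add1
cycle 6: CDB Mul1=6; stall // r0:6,r1:-1,r2:3,r3:2,r4:Add1
cycle 7: stall // r0:6,r1:-1,r2:3,r3:2,r4:Add1
cycle 8: CDB Add2=-4; issue ADD r2<-Add2 // r0:6,r1:-1,r2:Add2,r3:2,r4:Add1
cycle 9: stall // r0:6,r1:-1,r2:Add2,r3:2,r4:Add1
cycle 10: stall // r0:6,r1:-1,r2:Add2,r3:2,r4:Add1
cycle 11: CDB Add1=-6; issue SUB r1<-Add1 // r0:6,r1:Add1,r2:Add2,r3:2,r4:-6
cycle 12: issue MUL r3<-Mul1 // r0:6,r1:Add1,r2:Add2,r3:Mul1,r4:-6
cycle 13: stall // r0:6,r1:Add1,r2:Add2,r3:Mul1,r4:-6
cycle 14: CDB Add1=7; issue SUB r4<-Add1 // r0:6,r1:7,r2:Add2,r3:Mul1,r4:Add1
cycle 15: CDB Add2=-4 // r0:6,r1:7,r2:-4,r3:Mul1,r4:Add1
cycle 16: CDB Mul1=-36 // r0:6,r1:7,r2:-4,r3:-36,r4:Add1
cycle 17: - // r0:6,r1:7,r2:-4,r3:-36,r4:Add1

STATUS = TAG Add1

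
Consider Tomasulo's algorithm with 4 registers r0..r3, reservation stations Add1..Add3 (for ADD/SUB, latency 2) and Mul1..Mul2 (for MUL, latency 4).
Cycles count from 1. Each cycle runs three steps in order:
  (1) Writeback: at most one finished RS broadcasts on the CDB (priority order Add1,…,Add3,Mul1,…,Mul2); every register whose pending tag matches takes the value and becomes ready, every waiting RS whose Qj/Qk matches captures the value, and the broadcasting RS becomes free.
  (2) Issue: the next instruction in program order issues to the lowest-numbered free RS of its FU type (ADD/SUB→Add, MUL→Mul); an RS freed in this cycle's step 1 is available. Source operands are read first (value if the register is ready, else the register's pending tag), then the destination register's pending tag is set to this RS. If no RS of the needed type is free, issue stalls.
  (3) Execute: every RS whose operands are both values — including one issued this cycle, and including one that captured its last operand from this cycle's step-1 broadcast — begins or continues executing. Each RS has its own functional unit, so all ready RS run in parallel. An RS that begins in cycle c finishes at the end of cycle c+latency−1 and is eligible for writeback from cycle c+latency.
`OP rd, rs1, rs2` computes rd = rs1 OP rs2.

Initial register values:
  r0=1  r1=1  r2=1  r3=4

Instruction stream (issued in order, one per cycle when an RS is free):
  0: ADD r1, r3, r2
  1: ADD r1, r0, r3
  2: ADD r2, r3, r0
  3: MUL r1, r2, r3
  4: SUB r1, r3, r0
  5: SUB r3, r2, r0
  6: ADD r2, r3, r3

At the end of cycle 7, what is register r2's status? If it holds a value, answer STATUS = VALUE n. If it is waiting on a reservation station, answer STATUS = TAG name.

STATUS = TAG Add1

cycle 1: issue ADD r1<-Add1 // r0:1,r1:Add1,r2:1,r3:4
cycle 2: issue ADD r1<-Add2 // r0:1,r1:Add2,r2:1,r3:4
cycle 3: CDB Add1=5; issue ADD r2<-Add1 // r0:1,r1:Add2,r2:Add1,r3:4
cycle 4: CDB Add2=5; issue MUL r1<-Mul1 // r0:1,r1:Mul1,r2:Add1,r3:4
cycle 5: CDB Add1=5; issue SUB r1<-Add1 // r0:1,r1:Add1,r2:5,r3:4
cycle 6: issue SUB r3<-Add2 // r0:1,r1:Add1,r2:5,r3:Add2
cycle 7: CDB Add1=3; issue ADD r2<-Add1 // r0:1,r1:3,r2:Add1,r3:Add2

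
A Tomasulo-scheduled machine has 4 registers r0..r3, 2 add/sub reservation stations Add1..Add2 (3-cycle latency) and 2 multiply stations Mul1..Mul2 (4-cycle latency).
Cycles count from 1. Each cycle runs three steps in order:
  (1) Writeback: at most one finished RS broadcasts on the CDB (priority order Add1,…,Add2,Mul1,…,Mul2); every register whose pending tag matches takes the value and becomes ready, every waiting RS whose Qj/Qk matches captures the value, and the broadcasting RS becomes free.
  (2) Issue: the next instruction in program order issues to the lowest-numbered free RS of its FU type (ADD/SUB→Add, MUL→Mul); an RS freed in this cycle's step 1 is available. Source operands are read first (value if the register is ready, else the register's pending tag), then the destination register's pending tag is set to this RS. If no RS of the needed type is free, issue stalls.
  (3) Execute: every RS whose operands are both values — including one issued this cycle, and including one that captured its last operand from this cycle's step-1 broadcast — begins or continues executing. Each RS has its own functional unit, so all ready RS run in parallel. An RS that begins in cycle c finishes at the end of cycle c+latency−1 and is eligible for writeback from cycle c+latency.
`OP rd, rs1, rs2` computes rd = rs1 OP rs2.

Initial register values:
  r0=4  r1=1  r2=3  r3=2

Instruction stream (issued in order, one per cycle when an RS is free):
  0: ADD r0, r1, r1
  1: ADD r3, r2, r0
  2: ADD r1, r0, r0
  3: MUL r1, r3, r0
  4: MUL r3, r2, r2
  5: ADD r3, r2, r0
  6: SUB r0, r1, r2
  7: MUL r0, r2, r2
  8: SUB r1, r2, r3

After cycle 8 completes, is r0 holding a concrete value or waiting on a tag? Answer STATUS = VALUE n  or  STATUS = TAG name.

STATUS = TAG Add2

cycle 1: issue ADD r0<-Add1 // r0:Add1,r1:1,r2:3,r3:2
cycle 2: issue ADD r3<-Add2 // r0:Add1,r1:1,r2:3,r3:Add2
cycle 3: stall // r0:Add1,r1:1,r2:3,r3:Add2
cycle 4: CDB Add1=2; issue ADD r1<-Add1 // r0:2,r1:Add1,r2:3,r3:Add2
cycle 5: issue MUL r1<-Mul1 // r0:2,r1:Mul1,r2:3,r3:Add2
cycle 6: issue MUL r3<-Mul2 // r0:2,r1:Mul1,r2:3,r3:Mul2
cycle 7: CDB Add1=4; issue ADD r3<-Add1 // r0:2,r1:Mul1,r2:3,r3:Add1
cycle 8: CDB Add2=5; issue SUB r0<-Add2 // r0:Add2,r1:Mul1,r2:3,r3:Add1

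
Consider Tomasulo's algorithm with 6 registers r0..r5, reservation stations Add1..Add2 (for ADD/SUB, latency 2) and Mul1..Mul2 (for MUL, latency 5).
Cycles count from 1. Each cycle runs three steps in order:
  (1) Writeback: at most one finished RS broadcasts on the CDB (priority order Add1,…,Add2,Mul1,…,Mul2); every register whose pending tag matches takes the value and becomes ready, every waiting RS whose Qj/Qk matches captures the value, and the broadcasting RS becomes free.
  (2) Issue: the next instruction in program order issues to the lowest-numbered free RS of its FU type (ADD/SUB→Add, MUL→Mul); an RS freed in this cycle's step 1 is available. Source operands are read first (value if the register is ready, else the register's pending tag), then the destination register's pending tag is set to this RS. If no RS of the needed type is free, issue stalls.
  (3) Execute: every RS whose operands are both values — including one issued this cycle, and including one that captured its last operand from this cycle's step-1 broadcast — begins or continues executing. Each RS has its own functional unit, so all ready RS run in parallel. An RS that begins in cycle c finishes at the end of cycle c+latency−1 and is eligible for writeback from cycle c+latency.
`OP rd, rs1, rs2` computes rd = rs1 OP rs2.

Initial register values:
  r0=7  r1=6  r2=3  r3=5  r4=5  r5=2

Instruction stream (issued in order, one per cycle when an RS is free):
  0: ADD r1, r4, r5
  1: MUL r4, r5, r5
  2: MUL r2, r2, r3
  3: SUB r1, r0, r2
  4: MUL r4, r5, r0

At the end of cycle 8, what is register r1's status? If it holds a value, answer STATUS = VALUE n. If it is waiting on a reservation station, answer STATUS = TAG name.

  c1: issue ADD r1<-Add1  regs: r0:7,r1:Add1,r2:3,r3:5,r4:5,r5:2
  c2: issue MUL r4<-Mul1  regs: r0:7,r1:Add1,r2:3,r3:5,r4:Mul1,r5:2
  c3: CDB Add1=7; issue MUL r2<-Mul2  regs: r0:7,r1:7,r2:Mul2,r3:5,r4:Mul1,r5:2
  c4: issue SUB r1<-Add1  regs: r0:7,r1:Add1,r2:Mul2,r3:5,r4:Mul1,r5:2
  c5: stall  regs: r0:7,r1:Add1,r2:Mul2,r3:5,r4:Mul1,r5:2
  c6: stall  regs: r0:7,r1:Add1,r2:Mul2,r3:5,r4:Mul1,r5:2
  c7: CDB Mul1=4; issue MUL r4<-Mul1  regs: r0:7,r1:Add1,r2:Mul2,r3:5,r4:Mul1,r5:2
  c8: CDB Mul2=15  regs: r0:7,r1:Add1,r2:15,r3:5,r4:Mul1,r5:2

STATUS = TAG Add1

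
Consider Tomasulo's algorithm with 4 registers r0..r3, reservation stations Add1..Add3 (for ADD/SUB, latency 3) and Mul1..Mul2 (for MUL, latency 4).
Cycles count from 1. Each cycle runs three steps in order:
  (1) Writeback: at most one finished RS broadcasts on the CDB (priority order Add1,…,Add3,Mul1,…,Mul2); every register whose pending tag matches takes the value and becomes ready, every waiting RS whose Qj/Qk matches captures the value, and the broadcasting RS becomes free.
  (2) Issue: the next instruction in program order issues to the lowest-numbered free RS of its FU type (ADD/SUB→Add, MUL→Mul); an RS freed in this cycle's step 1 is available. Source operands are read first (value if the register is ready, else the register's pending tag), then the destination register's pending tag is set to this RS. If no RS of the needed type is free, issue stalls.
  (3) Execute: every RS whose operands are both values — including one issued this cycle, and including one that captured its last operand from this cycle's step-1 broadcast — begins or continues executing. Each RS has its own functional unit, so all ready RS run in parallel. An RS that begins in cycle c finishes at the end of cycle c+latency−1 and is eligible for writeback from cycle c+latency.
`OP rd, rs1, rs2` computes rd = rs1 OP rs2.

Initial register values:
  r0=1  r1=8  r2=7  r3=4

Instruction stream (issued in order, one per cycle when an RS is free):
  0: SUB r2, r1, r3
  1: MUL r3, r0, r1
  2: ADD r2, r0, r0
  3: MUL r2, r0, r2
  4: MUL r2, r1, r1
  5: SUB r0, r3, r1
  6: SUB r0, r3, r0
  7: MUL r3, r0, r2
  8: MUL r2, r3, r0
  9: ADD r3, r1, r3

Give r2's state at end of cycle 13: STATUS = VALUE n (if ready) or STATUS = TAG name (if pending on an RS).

c1: issue SUB r2<-Add1 | r0:1,r1:8,r2:Add1,r3:4
c2: issue MUL r3<-Mul1 | r0:1,r1:8,r2:Add1,r3:Mul1
c3: issue ADD r2<-Add2 | r0:1,r1:8,r2:Add2,r3:Mul1
c4: CDB Add1=4; issue MUL r2<-Mul2 | r0:1,r1:8,r2:Mul2,r3:Mul1
c5: stall | r0:1,r1:8,r2:Mul2,r3:Mul1
c6: CDB Add2=2; stall | r0:1,r1:8,r2:Mul2,r3:Mul1
c7: CDB Mul1=8; issue MUL r2<-Mul1 | r0:1,r1:8,r2:Mul1,r3:8
c8: issue SUB r0<-Add1 | r0:Add1,r1:8,r2:Mul1,r3:8
c9: issue SUB r0<-Add2 | r0:Add2,r1:8,r2:Mul1,r3:8
c10: CDB Mul2=2; issue MUL r3<-Mul2 | r0:Add2,r1:8,r2:Mul1,r3:Mul2
c11: CDB Add1=0; stall | r0:Add2,r1:8,r2:Mul1,r3:Mul2
c12: CDB Mul1=64; issue MUL r2<-Mul1 | r0:Add2,r1:8,r2:Mul1,r3:Mul2
c13: issue ADD r3<-Add1 | r0:Add2,r1:8,r2:Mul1,r3:Add1

STATUS = TAG Mul1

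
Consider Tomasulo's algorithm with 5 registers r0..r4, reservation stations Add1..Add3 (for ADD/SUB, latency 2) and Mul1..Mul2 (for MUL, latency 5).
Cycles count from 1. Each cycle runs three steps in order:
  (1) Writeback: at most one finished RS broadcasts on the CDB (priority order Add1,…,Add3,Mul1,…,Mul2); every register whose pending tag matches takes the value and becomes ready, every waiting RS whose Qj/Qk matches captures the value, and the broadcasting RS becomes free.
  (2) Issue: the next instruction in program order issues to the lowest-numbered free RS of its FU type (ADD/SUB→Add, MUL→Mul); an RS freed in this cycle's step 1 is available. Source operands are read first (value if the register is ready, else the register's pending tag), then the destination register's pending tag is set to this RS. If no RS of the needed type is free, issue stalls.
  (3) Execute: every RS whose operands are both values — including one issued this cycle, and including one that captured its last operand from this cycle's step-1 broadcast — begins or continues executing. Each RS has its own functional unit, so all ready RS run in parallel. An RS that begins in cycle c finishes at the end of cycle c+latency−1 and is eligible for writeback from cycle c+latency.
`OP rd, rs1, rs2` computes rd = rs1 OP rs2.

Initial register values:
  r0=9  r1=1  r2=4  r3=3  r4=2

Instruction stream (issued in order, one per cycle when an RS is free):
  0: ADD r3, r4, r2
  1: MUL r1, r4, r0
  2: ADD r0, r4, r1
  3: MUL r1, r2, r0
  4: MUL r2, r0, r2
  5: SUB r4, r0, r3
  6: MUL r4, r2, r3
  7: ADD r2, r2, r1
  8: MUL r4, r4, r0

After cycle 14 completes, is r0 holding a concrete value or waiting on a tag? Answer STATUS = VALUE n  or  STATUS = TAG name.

  c1: issue ADD r3<-Add1  regs: r0:9,r1:1,r2:4,r3:Add1,r4:2
  c2: issue MUL r1<-Mul1  regs: r0:9,r1:Mul1,r2:4,r3:Add1,r4:2
  c3: CDB Add1=6; issue ADD r0<-Add1  regs: r0:Add1,r1:Mul1,r2:4,r3:6,r4:2
  c4: issue MUL r1<-Mul2  regs: r0:Add1,r1:Mul2,r2:4,r3:6,r4:2
  c5: stall  regs: r0:Add1,r1:Mul2,r2:4,r3:6,r4:2
  c6: stall  regs: r0:Add1,r1:Mul2,r2:4,r3:6,r4:2
  c7: CDB Mul1=18; issue MUL r2<-Mul1  regs: r0:Add1,r1:Mul2,r2:Mul1,r3:6,r4:2
  c8: issue SUB r4<-Add2  regs: r0:Add1,r1:Mul2,r2:Mul1,r3:6,r4:Add2
  c9: CDB Add1=20; stall  regs: r0:20,r1:Mul2,r2:Mul1,r3:6,r4:Add2
  c10: stall  regs: r0:20,r1:Mul2,r2:Mul1,r3:6,r4:Add2
  c11: CDB Add2=14; stall  regs: r0:20,r1:Mul2,r2:Mul1,r3:6,r4:14
  c12: stall  regs: r0:20,r1:Mul2,r2:Mul1,r3:6,r4:14
  c13: stall  regs: r0:20,r1:Mul2,r2:Mul1,r3:6,r4:14
  c14: CDB Mul1=80; issue MUL r4<-Mul1  regs: r0:20,r1:Mul2,r2:80,r3:6,r4:Mul1

STATUS = VALUE 20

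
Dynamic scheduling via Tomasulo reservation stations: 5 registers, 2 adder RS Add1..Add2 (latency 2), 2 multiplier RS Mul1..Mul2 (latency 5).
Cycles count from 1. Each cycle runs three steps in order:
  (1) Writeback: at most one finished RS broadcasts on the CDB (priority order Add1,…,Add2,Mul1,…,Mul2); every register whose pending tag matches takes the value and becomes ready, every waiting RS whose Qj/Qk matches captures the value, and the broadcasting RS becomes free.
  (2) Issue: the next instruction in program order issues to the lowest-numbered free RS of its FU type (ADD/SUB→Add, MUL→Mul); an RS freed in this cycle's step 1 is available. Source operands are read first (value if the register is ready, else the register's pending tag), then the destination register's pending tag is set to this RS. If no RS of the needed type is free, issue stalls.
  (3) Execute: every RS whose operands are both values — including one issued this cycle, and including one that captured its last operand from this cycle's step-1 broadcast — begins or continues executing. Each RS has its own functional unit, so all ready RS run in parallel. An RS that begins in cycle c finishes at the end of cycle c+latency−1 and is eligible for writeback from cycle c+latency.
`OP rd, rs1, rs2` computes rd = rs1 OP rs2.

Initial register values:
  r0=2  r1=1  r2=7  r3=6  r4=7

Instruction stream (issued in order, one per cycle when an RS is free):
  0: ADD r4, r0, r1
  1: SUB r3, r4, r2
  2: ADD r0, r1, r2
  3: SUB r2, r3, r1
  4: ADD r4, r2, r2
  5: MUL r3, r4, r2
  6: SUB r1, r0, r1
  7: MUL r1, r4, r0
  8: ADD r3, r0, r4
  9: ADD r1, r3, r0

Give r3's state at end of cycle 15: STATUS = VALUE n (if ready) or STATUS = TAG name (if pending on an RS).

c1: issue ADD r4<-Add1 | r0:2,r1:1,r2:7,r3:6,r4:Add1
c2: issue SUB r3<-Add2 | r0:2,r1:1,r2:7,r3:Add2,r4:Add1
c3: CDB Add1=3; issue ADD r0<-Add1 | r0:Add1,r1:1,r2:7,r3:Add2,r4:3
c4: stall | r0:Add1,r1:1,r2:7,r3:Add2,r4:3
c5: CDB Add1=8; issue SUB r2<-Add1 | r0:8,r1:1,r2:Add1,r3:Add2,r4:3
c6: CDB Add2=-4; issue ADD r4<-Add2 | r0:8,r1:1,r2:Add1,r3:-4,r4:Add2
c7: issue MUL r3<-Mul1 | r0:8,r1:1,r2:Add1,r3:Mul1,r4:Add2
c8: CDB Add1=-5; issue SUB r1<-Add1 | r0:8,r1:Add1,r2:-5,r3:Mul1,r4:Add2
c9: issue MUL r1<-Mul2 | r0:8,r1:Mul2,r2:-5,r3:Mul1,r4:Add2
c10: CDB Add1=7; issue ADD r3<-Add1 | r0:8,r1:Mul2,r2:-5,r3:Add1,r4:Add2
c11: CDB Add2=-10; issue ADD r1<-Add2 | r0:8,r1:Add2,r2:-5,r3:Add1,r4:-10
c12: - | r0:8,r1:Add2,r2:-5,r3:Add1,r4:-10
c13: CDB Add1=-2 | r0:8,r1:Add2,r2:-5,r3:-2,r4:-10
c14: - | r0:8,r1:Add2,r2:-5,r3:-2,r4:-10
c15: CDB Add2=6 | r0:8,r1:6,r2:-5,r3:-2,r4:-10

STATUS = VALUE -2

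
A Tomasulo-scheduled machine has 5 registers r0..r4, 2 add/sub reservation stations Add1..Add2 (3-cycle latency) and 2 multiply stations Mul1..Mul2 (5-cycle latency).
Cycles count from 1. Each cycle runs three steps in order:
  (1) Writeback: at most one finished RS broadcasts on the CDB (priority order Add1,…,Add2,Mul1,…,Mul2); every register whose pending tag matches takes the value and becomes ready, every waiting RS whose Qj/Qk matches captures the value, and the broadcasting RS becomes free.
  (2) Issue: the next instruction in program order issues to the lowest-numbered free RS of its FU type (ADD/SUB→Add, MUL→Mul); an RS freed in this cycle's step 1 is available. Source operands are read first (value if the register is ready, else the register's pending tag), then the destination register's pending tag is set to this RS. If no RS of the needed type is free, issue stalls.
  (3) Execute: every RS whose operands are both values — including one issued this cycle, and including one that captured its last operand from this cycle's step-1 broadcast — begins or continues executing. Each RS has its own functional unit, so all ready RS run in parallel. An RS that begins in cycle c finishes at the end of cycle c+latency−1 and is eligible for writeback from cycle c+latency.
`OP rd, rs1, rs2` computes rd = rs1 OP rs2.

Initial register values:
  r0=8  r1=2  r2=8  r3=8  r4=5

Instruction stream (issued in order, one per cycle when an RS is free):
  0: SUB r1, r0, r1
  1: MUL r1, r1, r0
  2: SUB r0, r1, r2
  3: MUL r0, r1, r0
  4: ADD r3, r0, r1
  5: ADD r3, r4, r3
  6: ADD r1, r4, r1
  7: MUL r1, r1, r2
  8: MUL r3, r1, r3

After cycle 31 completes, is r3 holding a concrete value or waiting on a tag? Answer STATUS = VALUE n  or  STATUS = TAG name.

c1: issue SUB r1<-Add1 | r0:8,r1:Add1,r2:8,r3:8,r4:5
c2: issue MUL r1<-Mul1 | r0:8,r1:Mul1,r2:8,r3:8,r4:5
c3: issue SUB r0<-Add2 | r0:Add2,r1:Mul1,r2:8,r3:8,r4:5
c4: CDB Add1=6; issue MUL r0<-Mul2 | r0:Mul2,r1:Mul1,r2:8,r3:8,r4:5
c5: issue ADD r3<-Add1 | r0:Mul2,r1:Mul1,r2:8,r3:Add1,r4:5
c6: stall | r0:Mul2,r1:Mul1,r2:8,r3:Add1,r4:5
c7: stall | r0:Mul2,r1:Mul1,r2:8,r3:Add1,r4:5
c8: stall | r0:Mul2,r1:Mul1,r2:8,r3:Add1,r4:5
c9: CDB Mul1=48; stall | r0:Mul2,r1:48,r2:8,r3:Add1,r4:5
c10: stall | r0:Mul2,r1:48,r2:8,r3:Add1,r4:5
c11: stall | r0:Mul2,r1:48,r2:8,r3:Add1,r4:5
c12: CDB Add2=40; issue ADD r3<-Add2 | r0:Mul2,r1:48,r2:8,r3:Add2,r4:5
c13: stall | r0:Mul2,r1:48,r2:8,r3:Add2,r4:5
c14: stall | r0:Mul2,r1:48,r2:8,r3:Add2,r4:5
c15: stall | r0:Mul2,r1:48,r2:8,r3:Add2,r4:5
c16: stall | r0:Mul2,r1:48,r2:8,r3:Add2,r4:5
c17: CDB Mul2=1920; stall | r0:1920,r1:48,r2:8,r3:Add2,r4:5
c18: stall | r0:1920,r1:48,r2:8,r3:Add2,r4:5
c19: stall | r0:1920,r1:48,r2:8,r3:Add2,r4:5
c20: CDB Add1=1968; issue ADD r1<-Add1 | r0:1920,r1:Add1,r2:8,r3:Add2,r4:5
c21: issue MUL r1<-Mul1 | r0:1920,r1:Mul1,r2:8,r3:Add2,r4:5
c22: issue MUL r3<-Mul2 | r0:1920,r1:Mul1,r2:8,r3:Mul2,r4:5
c23: CDB Add1=53 | r0:1920,r1:Mul1,r2:8,r3:Mul2,r4:5
c24: CDB Add2=1973 | r0:1920,r1:Mul1,r2:8,r3:Mul2,r4:5
c25: - | r0:1920,r1:Mul1,r2:8,r3:Mul2,r4:5
c26: - | r0:1920,r1:Mul1,r2:8,r3:Mul2,r4:5
c27: - | r0:1920,r1:Mul1,r2:8,r3:Mul2,r4:5
c28: CDB Mul1=424 | r0:1920,r1:424,r2:8,r3:Mul2,r4:5
c29: - | r0:1920,r1:424,r2:8,r3:Mul2,r4:5
c30: - | r0:1920,r1:424,r2:8,r3:Mul2,r4:5
c31: - | r0:1920,r1:424,r2:8,r3:Mul2,r4:5

STATUS = TAG Mul2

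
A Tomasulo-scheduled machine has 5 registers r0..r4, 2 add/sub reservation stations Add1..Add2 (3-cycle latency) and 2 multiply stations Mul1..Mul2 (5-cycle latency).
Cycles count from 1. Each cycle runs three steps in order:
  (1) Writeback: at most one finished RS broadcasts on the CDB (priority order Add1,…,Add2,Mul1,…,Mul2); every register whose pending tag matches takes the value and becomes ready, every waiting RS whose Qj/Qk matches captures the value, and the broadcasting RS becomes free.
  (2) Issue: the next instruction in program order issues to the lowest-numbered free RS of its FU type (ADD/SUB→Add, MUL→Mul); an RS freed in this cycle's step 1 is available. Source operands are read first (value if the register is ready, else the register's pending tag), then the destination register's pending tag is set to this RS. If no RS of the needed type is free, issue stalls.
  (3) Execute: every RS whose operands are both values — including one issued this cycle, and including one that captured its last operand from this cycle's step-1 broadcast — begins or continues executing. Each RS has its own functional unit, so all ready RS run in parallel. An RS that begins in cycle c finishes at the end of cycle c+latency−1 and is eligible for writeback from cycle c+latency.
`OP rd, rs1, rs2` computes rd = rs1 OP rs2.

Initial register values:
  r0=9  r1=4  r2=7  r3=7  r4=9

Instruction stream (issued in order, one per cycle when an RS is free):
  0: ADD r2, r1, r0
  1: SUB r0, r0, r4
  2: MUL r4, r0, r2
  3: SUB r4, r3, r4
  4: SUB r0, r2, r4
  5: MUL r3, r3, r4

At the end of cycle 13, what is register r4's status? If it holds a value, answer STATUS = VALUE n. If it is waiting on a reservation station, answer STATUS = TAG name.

  c1: issue ADD r2<-Add1  regs: r0:9,r1:4,r2:Add1,r3:7,r4:9
  c2: issue SUB r0<-Add2  regs: r0:Add2,r1:4,r2:Add1,r3:7,r4:9
  c3: issue MUL r4<-Mul1  regs: r0:Add2,r1:4,r2:Add1,r3:7,r4:Mul1
  c4: CDB Add1=13; issue SUB r4<-Add1  regs: r0:Add2,r1:4,r2:13,r3:7,r4:Add1
  c5: CDB Add2=0; issue SUB r0<-Add2  regs: r0:Add2,r1:4,r2:13,r3:7,r4:Add1
  c6: issue MUL r3<-Mul2  regs: r0:Add2,r1:4,r2:13,r3:Mul2,r4:Add1
  c7: -  regs: r0:Add2,r1:4,r2:13,r3:Mul2,r4:Add1
  c8: -  regs: r0:Add2,r1:4,r2:13,r3:Mul2,r4:Add1
  c9: -  regs: r0:Add2,r1:4,r2:13,r3:Mul2,r4:Add1
  c10: CDB Mul1=0  regs: r0:Add2,r1:4,r2:13,r3:Mul2,r4:Add1
  c11: -  regs: r0:Add2,r1:4,r2:13,r3:Mul2,r4:Add1
  c12: -  regs: r0:Add2,r1:4,r2:13,r3:Mul2,r4:Add1
  c13: CDB Add1=7  regs: r0:Add2,r1:4,r2:13,r3:Mul2,r4:7

STATUS = VALUE 7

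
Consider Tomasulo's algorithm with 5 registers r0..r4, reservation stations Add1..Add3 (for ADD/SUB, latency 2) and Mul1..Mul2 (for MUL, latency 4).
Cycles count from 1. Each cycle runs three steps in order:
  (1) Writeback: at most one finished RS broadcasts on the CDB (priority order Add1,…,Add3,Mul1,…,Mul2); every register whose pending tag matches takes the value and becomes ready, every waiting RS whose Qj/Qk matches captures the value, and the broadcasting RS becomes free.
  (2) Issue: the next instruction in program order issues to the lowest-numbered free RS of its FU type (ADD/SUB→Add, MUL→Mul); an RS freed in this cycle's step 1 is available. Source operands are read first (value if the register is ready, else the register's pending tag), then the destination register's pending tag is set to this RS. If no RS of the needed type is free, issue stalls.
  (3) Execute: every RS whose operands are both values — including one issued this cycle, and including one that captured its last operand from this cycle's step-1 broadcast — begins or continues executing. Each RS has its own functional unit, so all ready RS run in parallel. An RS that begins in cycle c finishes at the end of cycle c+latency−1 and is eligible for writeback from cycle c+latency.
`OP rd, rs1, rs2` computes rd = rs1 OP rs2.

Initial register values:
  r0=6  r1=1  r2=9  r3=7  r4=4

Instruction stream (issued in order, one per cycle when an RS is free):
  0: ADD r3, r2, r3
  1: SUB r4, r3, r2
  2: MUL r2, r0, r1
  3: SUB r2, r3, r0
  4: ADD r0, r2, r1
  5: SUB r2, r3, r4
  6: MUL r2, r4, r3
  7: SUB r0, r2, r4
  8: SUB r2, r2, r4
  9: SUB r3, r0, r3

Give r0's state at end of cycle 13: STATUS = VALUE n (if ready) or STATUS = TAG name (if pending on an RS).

STATUS = VALUE 105

  c1: issue ADD r3<-Add1  regs: r0:6,r1:1,r2:9,r3:Add1,r4:4
  c2: issue SUB r4<-Add2  regs: r0:6,r1:1,r2:9,r3:Add1,r4:Add2
  c3: CDB Add1=16; issue MUL r2<-Mul1  regs: r0:6,r1:1,r2:Mul1,r3:16,r4:Add2
  c4: issue SUB r2<-Add1  regs: r0:6,r1:1,r2:Add1,r3:16,r4:Add2
  c5: CDB Add2=7; issue ADD r0<-Add2  regs: r0:Add2,r1:1,r2:Add1,r3:16,r4:7
  c6: CDB Add1=10; issue SUB r2<-Add1  regs: r0:Add2,r1:1,r2:Add1,r3:16,r4:7
  c7: CDB Mul1=6; issue MUL r2<-Mul1  regs: r0:Add2,r1:1,r2:Mul1,r3:16,r4:7
  c8: CDB Add1=9; issue SUB r0<-Add1  regs: r0:Add1,r1:1,r2:Mul1,r3:16,r4:7
  c9: CDB Add2=11; issue SUB r2<-Add2  regs: r0:Add1,r1:1,r2:Add2,r3:16,r4:7
  c10: issue SUB r3<-Add3  regs: r0:Add1,r1:1,r2:Add2,r3:Add3,r4:7
  c11: CDB Mul1=112  regs: r0:Add1,r1:1,r2:Add2,r3:Add3,r4:7
  c12: -  regs: r0:Add1,r1:1,r2:Add2,r3:Add3,r4:7
  c13: CDB Add1=105  regs: r0:105,r1:1,r2:Add2,r3:Add3,r4:7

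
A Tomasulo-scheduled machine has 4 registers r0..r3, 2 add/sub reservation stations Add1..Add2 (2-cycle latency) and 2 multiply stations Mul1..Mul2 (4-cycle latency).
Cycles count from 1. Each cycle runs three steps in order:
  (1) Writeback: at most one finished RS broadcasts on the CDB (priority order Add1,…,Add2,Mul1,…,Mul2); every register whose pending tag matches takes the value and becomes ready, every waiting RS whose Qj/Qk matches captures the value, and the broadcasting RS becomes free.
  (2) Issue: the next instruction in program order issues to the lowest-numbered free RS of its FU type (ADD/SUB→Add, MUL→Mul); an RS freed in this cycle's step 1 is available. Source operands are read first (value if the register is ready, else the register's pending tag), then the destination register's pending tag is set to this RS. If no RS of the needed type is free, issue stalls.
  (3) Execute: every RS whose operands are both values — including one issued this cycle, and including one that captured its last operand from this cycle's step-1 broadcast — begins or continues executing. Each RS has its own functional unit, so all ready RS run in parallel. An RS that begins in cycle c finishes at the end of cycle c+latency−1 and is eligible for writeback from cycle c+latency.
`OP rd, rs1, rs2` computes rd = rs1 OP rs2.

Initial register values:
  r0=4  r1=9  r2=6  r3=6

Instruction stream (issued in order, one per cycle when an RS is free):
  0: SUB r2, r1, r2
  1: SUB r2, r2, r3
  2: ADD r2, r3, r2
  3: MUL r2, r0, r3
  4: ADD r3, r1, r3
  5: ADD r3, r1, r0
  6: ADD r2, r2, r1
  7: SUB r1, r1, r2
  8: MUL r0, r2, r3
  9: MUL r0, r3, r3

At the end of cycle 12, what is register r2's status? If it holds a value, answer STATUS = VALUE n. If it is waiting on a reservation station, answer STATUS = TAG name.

STATUS = VALUE 33

  c1: issue SUB r2<-Add1  regs: r0:4,r1:9,r2:Add1,r3:6
  c2: issue SUB r2<-Add2  regs: r0:4,r1:9,r2:Add2,r3:6
  c3: CDB Add1=3; issue ADD r2<-Add1  regs: r0:4,r1:9,r2:Add1,r3:6
  c4: issue MUL r2<-Mul1  regs: r0:4,r1:9,r2:Mul1,r3:6
  c5: CDB Add2=-3; issue ADD r3<-Add2  regs: r0:4,r1:9,r2:Mul1,r3:Add2
  c6: stall  regs: r0:4,r1:9,r2:Mul1,r3:Add2
  c7: CDB Add1=3; issue ADD r3<-Add1  regs: r0:4,r1:9,r2:Mul1,r3:Add1
  c8: CDB Add2=15; issue ADD r2<-Add2  regs: r0:4,r1:9,r2:Add2,r3:Add1
  c9: CDB Add1=13; issue SUB r1<-Add1  regs: r0:4,r1:Add1,r2:Add2,r3:13
  c10: CDB Mul1=24; issue MUL r0<-Mul1  regs: r0:Mul1,r1:Add1,r2:Add2,r3:13
  c11: issue MUL r0<-Mul2  regs: r0:Mul2,r1:Add1,r2:Add2,r3:13
  c12: CDB Add2=33  regs: r0:Mul2,r1:Add1,r2:33,r3:13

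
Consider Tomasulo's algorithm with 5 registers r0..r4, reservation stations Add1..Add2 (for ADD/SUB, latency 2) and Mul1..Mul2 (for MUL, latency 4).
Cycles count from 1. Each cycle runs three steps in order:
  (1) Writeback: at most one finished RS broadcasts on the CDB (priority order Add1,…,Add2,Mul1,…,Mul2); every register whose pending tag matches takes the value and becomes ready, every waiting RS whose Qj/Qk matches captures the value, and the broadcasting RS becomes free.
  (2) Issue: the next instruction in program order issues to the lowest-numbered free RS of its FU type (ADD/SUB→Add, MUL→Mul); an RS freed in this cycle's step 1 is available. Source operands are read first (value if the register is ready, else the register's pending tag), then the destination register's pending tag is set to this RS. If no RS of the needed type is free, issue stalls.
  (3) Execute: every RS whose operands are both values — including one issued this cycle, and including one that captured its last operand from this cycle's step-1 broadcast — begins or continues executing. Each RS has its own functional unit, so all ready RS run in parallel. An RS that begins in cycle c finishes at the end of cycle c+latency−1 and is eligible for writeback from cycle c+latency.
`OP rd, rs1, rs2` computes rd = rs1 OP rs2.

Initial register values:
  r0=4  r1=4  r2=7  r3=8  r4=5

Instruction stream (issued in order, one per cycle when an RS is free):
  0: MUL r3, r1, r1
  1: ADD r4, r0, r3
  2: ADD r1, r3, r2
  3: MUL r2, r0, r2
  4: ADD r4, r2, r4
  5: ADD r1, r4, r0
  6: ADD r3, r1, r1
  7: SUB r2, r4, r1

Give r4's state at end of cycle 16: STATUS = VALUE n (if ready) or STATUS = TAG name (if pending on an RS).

c1: issue MUL r3<-Mul1 | r0:4,r1:4,r2:7,r3:Mul1,r4:5
c2: issue ADD r4<-Add1 | r0:4,r1:4,r2:7,r3:Mul1,r4:Add1
c3: issue ADD r1<-Add2 | r0:4,r1:Add2,r2:7,r3:Mul1,r4:Add1
c4: issue MUL r2<-Mul2 | r0:4,r1:Add2,r2:Mul2,r3:Mul1,r4:Add1
c5: CDB Mul1=16; stall | r0:4,r1:Add2,r2:Mul2,r3:16,r4:Add1
c6: stall | r0:4,r1:Add2,r2:Mul2,r3:16,r4:Add1
c7: CDB Add1=20; issue ADD r4<-Add1 | r0:4,r1:Add2,r2:Mul2,r3:16,r4:Add1
c8: CDB Add2=23; issue ADD r1<-Add2 | r0:4,r1:Add2,r2:Mul2,r3:16,r4:Add1
c9: CDB Mul2=28; stall | r0:4,r1:Add2,r2:28,r3:16,r4:Add1
c10: stall | r0:4,r1:Add2,r2:28,r3:16,r4:Add1
c11: CDB Add1=48; issue ADD r3<-Add1 | r0:4,r1:Add2,r2:28,r3:Add1,r4:48
c12: stall | r0:4,r1:Add2,r2:28,r3:Add1,r4:48
c13: CDB Add2=52; issue SUB r2<-Add2 | r0:4,r1:52,r2:Add2,r3:Add1,r4:48
c14: - | r0:4,r1:52,r2:Add2,r3:Add1,r4:48
c15: CDB Add1=104 | r0:4,r1:52,r2:Add2,r3:104,r4:48
c16: CDB Add2=-4 | r0:4,r1:52,r2:-4,r3:104,r4:48

STATUS = VALUE 48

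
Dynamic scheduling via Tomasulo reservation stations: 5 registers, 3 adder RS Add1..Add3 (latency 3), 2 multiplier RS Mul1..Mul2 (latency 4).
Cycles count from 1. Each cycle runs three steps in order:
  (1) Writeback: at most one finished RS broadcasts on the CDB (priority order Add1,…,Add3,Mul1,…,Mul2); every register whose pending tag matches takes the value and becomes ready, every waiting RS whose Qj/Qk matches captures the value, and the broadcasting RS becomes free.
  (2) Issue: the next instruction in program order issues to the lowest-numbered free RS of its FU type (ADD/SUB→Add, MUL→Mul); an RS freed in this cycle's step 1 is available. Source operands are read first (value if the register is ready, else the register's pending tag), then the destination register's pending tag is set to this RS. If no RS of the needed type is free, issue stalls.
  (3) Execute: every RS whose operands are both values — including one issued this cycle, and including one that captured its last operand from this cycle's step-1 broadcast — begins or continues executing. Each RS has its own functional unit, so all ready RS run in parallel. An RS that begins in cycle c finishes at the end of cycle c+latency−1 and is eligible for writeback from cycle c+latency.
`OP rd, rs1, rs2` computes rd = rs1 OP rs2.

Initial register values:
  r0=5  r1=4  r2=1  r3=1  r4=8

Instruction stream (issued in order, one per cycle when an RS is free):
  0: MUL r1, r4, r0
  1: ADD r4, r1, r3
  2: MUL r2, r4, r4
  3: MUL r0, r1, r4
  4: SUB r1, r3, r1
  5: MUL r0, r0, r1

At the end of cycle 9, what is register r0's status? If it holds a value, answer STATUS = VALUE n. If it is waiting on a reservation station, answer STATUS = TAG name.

c1: issue MUL r1<-Mul1 | r0:5,r1:Mul1,r2:1,r3:1,r4:8
c2: issue ADD r4<-Add1 | r0:5,r1:Mul1,r2:1,r3:1,r4:Add1
c3: issue MUL r2<-Mul2 | r0:5,r1:Mul1,r2:Mul2,r3:1,r4:Add1
c4: stall | r0:5,r1:Mul1,r2:Mul2,r3:1,r4:Add1
c5: CDB Mul1=40; issue MUL r0<-Mul1 | r0:Mul1,r1:40,r2:Mul2,r3:1,r4:Add1
c6: issue SUB r1<-Add2 | r0:Mul1,r1:Add2,r2:Mul2,r3:1,r4:Add1
c7: stall | r0:Mul1,r1:Add2,r2:Mul2,r3:1,r4:Add1
c8: CDB Add1=41; stall | r0:Mul1,r1:Add2,r2:Mul2,r3:1,r4:41
c9: CDB Add2=-39; stall | r0:Mul1,r1:-39,r2:Mul2,r3:1,r4:41

STATUS = TAG Mul1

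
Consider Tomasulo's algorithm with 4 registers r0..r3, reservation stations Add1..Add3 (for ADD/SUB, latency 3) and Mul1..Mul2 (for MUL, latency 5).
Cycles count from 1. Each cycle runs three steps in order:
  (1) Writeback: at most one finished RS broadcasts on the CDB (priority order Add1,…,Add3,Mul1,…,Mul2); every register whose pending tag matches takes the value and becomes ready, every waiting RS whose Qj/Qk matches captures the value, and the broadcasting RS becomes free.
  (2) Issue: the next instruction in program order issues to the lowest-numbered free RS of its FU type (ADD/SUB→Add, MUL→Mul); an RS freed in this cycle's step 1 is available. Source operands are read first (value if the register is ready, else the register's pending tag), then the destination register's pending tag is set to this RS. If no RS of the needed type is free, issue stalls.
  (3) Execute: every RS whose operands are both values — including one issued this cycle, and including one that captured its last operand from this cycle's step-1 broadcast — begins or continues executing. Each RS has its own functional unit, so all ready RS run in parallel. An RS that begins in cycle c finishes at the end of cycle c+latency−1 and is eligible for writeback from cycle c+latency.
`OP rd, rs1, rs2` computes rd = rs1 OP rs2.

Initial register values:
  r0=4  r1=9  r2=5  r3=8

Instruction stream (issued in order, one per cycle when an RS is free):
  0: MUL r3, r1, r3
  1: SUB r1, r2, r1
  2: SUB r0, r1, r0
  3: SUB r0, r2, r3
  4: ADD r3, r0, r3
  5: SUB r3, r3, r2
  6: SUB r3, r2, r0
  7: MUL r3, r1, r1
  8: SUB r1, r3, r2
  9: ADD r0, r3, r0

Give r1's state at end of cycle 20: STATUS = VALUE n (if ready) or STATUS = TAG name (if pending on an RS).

STATUS = VALUE 11

c1: issue MUL r3<-Mul1 | r0:4,r1:9,r2:5,r3:Mul1
c2: issue SUB r1<-Add1 | r0:4,r1:Add1,r2:5,r3:Mul1
c3: issue SUB r0<-Add2 | r0:Add2,r1:Add1,r2:5,r3:Mul1
c4: issue SUB r0<-Add3 | r0:Add3,r1:Add1,r2:5,r3:Mul1
c5: CDB Add1=-4; issue ADD r3<-Add1 | r0:Add3,r1:-4,r2:5,r3:Add1
c6: CDB Mul1=72; stall | r0:Add3,r1:-4,r2:5,r3:Add1
c7: stall | r0:Add3,r1:-4,r2:5,r3:Add1
c8: CDB Add2=-8; issue SUB r3<-Add2 | r0:Add3,r1:-4,r2:5,r3:Add2
c9: CDB Add3=-67; issue SUB r3<-Add3 | r0:-67,r1:-4,r2:5,r3:Add3
c10: issue MUL r3<-Mul1 | r0:-67,r1:-4,r2:5,r3:Mul1
c11: stall | r0:-67,r1:-4,r2:5,r3:Mul1
c12: CDB Add1=5; issue SUB r1<-Add1 | r0:-67,r1:Add1,r2:5,r3:Mul1
c13: CDB Add3=72; issue ADD r0<-Add3 | r0:Add3,r1:Add1,r2:5,r3:Mul1
c14: - | r0:Add3,r1:Add1,r2:5,r3:Mul1
c15: CDB Add2=0 | r0:Add3,r1:Add1,r2:5,r3:Mul1
c16: CDB Mul1=16 | r0:Add3,r1:Add1,r2:5,r3:16
c17: - | r0:Add3,r1:Add1,r2:5,r3:16
c18: - | r0:Add3,r1:Add1,r2:5,r3:16
c19: CDB Add1=11 | r0:Add3,r1:11,r2:5,r3:16
c20: CDB Add3=-51 | r0:-51,r1:11,r2:5,r3:16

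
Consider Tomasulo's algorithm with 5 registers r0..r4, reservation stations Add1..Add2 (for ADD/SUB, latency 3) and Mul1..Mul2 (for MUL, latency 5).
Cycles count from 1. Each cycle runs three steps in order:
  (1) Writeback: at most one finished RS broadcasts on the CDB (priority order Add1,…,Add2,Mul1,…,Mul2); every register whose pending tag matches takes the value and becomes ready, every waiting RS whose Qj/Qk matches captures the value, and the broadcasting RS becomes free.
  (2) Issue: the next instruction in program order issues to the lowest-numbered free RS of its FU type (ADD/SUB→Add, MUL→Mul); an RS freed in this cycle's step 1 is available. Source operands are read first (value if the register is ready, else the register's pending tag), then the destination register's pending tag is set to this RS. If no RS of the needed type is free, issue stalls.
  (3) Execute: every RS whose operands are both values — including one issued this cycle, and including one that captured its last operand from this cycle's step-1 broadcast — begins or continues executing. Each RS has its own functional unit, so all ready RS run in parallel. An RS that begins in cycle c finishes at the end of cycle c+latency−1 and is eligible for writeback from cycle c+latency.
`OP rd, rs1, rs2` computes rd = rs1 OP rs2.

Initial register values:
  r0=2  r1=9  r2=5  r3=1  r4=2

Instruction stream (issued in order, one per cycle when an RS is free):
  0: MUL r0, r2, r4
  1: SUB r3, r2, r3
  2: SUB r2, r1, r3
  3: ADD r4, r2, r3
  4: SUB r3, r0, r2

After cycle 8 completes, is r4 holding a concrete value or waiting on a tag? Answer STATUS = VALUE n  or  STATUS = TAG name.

STATUS = TAG Add1

cycle 1: issue MUL r0<-Mul1 // r0:Mul1,r1:9,r2:5,r3:1,r4:2
cycle 2: issue SUB r3<-Add1 // r0:Mul1,r1:9,r2:5,r3:Add1,r4:2
cycle 3: issue SUB r2<-Add2 // r0:Mul1,r1:9,r2:Add2,r3:Add1,r4:2
cycle 4: stall // r0:Mul1,r1:9,r2:Add2,r3:Add1,r4:2
cycle 5: CDB Add1=4; issue ADD r4<-Add1 // r0:Mul1,r1:9,r2:Add2,r3:4,r4:Add1
cycle 6: CDB Mul1=10; stall // r0:10,r1:9,r2:Add2,r3:4,r4:Add1
cycle 7: stall // r0:10,r1:9,r2:Add2,r3:4,r4:Add1
cycle 8: CDB Add2=5; issue SUB r3<-Add2 // r0:10,r1:9,r2:5,r3:Add2,r4:Add1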